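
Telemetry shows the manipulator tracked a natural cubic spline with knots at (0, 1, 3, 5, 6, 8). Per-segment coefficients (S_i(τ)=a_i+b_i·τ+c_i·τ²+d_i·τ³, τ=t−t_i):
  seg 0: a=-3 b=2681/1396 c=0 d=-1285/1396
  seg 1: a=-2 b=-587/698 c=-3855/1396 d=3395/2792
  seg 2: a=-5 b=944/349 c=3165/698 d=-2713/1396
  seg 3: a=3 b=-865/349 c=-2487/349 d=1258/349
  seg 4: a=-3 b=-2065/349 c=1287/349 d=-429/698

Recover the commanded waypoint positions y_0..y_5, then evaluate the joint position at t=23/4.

y_0=-3 y_1=-2 y_2=-5 y_3=3 y_4=-3 y_5=-5
S(23/4) = -15039/11168

y_0 = S_0(0) = a_0 = -3
y_1 = S_1(0) = a_1 = -2
y_2 = S_2(0) = a_2 = -5
y_3 = S_3(0) = a_3 = 3
y_4 = S_4(0) = a_4 = -3
y_5 = S_4(2) = -5
t_q=23/4 is in segment 3 (τ=3/4); S_3(τ)=-15039/11168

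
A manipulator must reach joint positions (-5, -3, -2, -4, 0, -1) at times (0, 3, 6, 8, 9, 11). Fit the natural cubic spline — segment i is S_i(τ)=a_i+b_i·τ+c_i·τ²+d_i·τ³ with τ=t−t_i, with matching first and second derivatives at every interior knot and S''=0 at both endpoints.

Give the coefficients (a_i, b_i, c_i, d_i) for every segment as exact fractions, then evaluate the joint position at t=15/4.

  seg 0: a=-5 b=51/109 c=0 d=65/2943
  seg 1: a=-3 b=116/109 c=65/327 d=-434/2943
  seg 2: a=-2 b=-188/109 c=-123/109 d=325/436
  seg 3: a=-4 b=295/109 c=729/218 d=-447/218
  seg 4: a=0 b=707/218 c=-306/109 d=51/109
S(15/4) = -7507/3488

Δ: Δ0=2/3, Δ1=1/3, Δ2=-1, Δ3=4, Δ4=-1/2
row 1: diag=12, rhs=-2; c'=1/4, d'=-1/6
row 2: denom=10−3·1/4=37/4; d'=(-8−3·-1/6)/(37/4)=-30/37
row 3: denom=6−2·8/37=206/37; d'=(30−2·-30/37)/(206/37)=585/103
row 4: denom=6−1·37/206=1199/206; d'=(-27−1·585/103)/(1199/206)=-612/109
back: M4=-612/109
back: M3=585/103−37/206·-612/109=729/109
back: M2=-30/37−8/37·729/109=-246/109
back: M1=-1/6−1/4·-246/109=130/327
M: M0=0, M1=130/327, M2=-246/109, M3=729/109, M4=-612/109, M5=0
seg 0: a=-5, c=M0/2=0, d=(M1−M0)/(6·3)=65/2943, b=Δ0−h0·(2M0+M1)/6=51/109
seg 1: a=-3, c=M1/2=65/327, d=(M2−M1)/(6·3)=-434/2943, b=Δ1−h1·(2M1+M2)/6=116/109
seg 2: a=-2, c=M2/2=-123/109, d=(M3−M2)/(6·2)=325/436, b=Δ2−h2·(2M2+M3)/6=-188/109
seg 3: a=-4, c=M3/2=729/218, d=(M4−M3)/(6·1)=-447/218, b=Δ3−h3·(2M3+M4)/6=295/109
seg 4: a=0, c=M4/2=-306/109, d=(M5−M4)/(6·2)=51/109, b=Δ4−h4·(2M4+M5)/6=707/218
t_q=15/4 → seg 1, τ=3/4; S=-3+116/109·τ+65/327·τ²+-434/2943·τ³=-7507/3488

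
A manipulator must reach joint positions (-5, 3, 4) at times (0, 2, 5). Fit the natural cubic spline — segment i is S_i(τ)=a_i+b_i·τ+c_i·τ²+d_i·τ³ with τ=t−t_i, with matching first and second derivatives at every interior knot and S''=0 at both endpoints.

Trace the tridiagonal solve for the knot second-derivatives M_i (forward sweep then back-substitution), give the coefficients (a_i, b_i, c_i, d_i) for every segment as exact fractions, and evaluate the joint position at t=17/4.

Δ: Δ0=4, Δ1=1/3
row 1: diag=10, rhs=-22; c'=3/10, d'=-11/5
back: M1=-11/5
M: M0=0, M1=-11/5, M2=0
seg 0: a=-5, c=M0/2=0, d=(M1−M0)/(6·2)=-11/60, b=Δ0−h0·(2M0+M1)/6=71/15
seg 1: a=3, c=M1/2=-11/10, d=(M2−M1)/(6·3)=11/90, b=Δ1−h1·(2M1+M2)/6=38/15
t_q=17/4 → seg 1, τ=9/4; S=3+38/15·τ+-11/10·τ²+11/90·τ³=579/128

  seg 0: a=-5 b=71/15 c=0 d=-11/60
  seg 1: a=3 b=38/15 c=-11/10 d=11/90
S(17/4) = 579/128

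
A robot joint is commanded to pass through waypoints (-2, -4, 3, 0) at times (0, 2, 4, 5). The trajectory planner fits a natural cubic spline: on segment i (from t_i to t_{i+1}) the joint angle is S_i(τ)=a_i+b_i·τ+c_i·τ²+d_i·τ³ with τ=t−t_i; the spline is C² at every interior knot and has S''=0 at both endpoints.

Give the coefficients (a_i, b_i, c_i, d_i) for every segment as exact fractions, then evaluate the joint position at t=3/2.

  seg 0: a=-2 b=-31/11 c=0 d=5/11
  seg 1: a=-4 b=29/11 c=30/11 d=-101/88
  seg 2: a=3 b=-5/22 c=-183/44 d=61/44
S(3/2) = -413/88

Δ: Δ0=-1, Δ1=7/2, Δ2=-3
row 1: diag=8, rhs=27; c'=1/4, d'=27/8
row 2: denom=6−2·1/4=11/2; d'=(-39−2·27/8)/(11/2)=-183/22
back: M2=-183/22
back: M1=27/8−1/4·-183/22=60/11
M: M0=0, M1=60/11, M2=-183/22, M3=0
seg 0: a=-2, c=M0/2=0, d=(M1−M0)/(6·2)=5/11, b=Δ0−h0·(2M0+M1)/6=-31/11
seg 1: a=-4, c=M1/2=30/11, d=(M2−M1)/(6·2)=-101/88, b=Δ1−h1·(2M1+M2)/6=29/11
seg 2: a=3, c=M2/2=-183/44, d=(M3−M2)/(6·1)=61/44, b=Δ2−h2·(2M2+M3)/6=-5/22
t_q=3/2 → seg 0, τ=3/2; S=-2+-31/11·τ+0·τ²+5/11·τ³=-413/88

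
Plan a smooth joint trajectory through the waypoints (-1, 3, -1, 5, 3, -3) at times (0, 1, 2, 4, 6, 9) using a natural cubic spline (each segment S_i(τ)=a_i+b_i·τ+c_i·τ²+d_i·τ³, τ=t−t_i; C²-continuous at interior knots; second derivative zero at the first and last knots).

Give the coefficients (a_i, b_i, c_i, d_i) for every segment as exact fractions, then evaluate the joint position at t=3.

Δ: Δ0=4, Δ1=-4, Δ2=3, Δ3=-1, Δ4=-2
row 1: diag=4, rhs=-48; c'=1/4, d'=-12
row 2: denom=6−1·1/4=23/4; d'=(42−1·-12)/(23/4)=216/23
row 3: denom=8−2·8/23=168/23; d'=(-24−2·216/23)/(168/23)=-41/7
row 4: denom=10−2·23/84=397/42; d'=(-6−2·-41/7)/(397/42)=240/397
back: M4=240/397
back: M3=-41/7−23/84·240/397=-2391/397
back: M2=216/23−8/23·-2391/397=4560/397
back: M1=-12−1/4·4560/397=-5904/397
M: M0=0, M1=-5904/397, M2=4560/397, M3=-2391/397, M4=240/397, M5=0
seg 0: a=-1, c=M0/2=0, d=(M1−M0)/(6·1)=-984/397, b=Δ0−h0·(2M0+M1)/6=2572/397
seg 1: a=3, c=M1/2=-2952/397, d=(M2−M1)/(6·1)=1744/397, b=Δ1−h1·(2M1+M2)/6=-380/397
seg 2: a=-1, c=M2/2=2280/397, d=(M3−M2)/(6·2)=-2317/1588, b=Δ2−h2·(2M2+M3)/6=-1052/397
seg 3: a=5, c=M3/2=-2391/794, d=(M4−M3)/(6·2)=877/1588, b=Δ3−h3·(2M3+M4)/6=1117/397
seg 4: a=3, c=M4/2=120/397, d=(M5−M4)/(6·3)=-40/1191, b=Δ4−h4·(2M4+M5)/6=-1034/397
t_q=3 → seg 2, τ=1; S=-1+-1052/397·τ+2280/397·τ²+-2317/1588·τ³=1007/1588

  seg 0: a=-1 b=2572/397 c=0 d=-984/397
  seg 1: a=3 b=-380/397 c=-2952/397 d=1744/397
  seg 2: a=-1 b=-1052/397 c=2280/397 d=-2317/1588
  seg 3: a=5 b=1117/397 c=-2391/794 d=877/1588
  seg 4: a=3 b=-1034/397 c=120/397 d=-40/1191
S(3) = 1007/1588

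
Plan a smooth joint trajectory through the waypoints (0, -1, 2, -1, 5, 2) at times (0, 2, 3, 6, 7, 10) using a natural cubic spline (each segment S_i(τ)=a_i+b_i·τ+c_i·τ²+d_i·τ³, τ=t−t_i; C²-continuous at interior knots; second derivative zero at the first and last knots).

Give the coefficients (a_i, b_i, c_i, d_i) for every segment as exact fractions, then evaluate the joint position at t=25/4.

  seg 0: a=0 b=-1149/562 c=0 d=217/562
  seg 1: a=-1 b=1455/562 c=651/281 d=-1071/562
  seg 2: a=2 b=423/281 c=-1911/562 d=4325/5058
  seg 3: a=-1 b=2355/562 c=1207/281 d=-1397/562
  seg 4: a=5 b=1496/281 c=-1777/562 d=1777/5058
S(25/4) = 9971/35968

Δ: Δ0=-1/2, Δ1=3, Δ2=-1, Δ3=6, Δ4=-1
row 1: diag=6, rhs=21; c'=1/6, d'=7/2
row 2: denom=8−1·1/6=47/6; d'=(-24−1·7/2)/(47/6)=-165/47
row 3: denom=8−3·18/47=322/47; d'=(42−3·-165/47)/(322/47)=2469/322
row 4: denom=8−1·47/322=2529/322; d'=(-42−1·2469/322)/(2529/322)=-1777/281
back: M4=-1777/281
back: M3=2469/322−47/322·-1777/281=2414/281
back: M2=-165/47−18/47·2414/281=-1911/281
back: M1=7/2−1/6·-1911/281=1302/281
M: M0=0, M1=1302/281, M2=-1911/281, M3=2414/281, M4=-1777/281, M5=0
seg 0: a=0, c=M0/2=0, d=(M1−M0)/(6·2)=217/562, b=Δ0−h0·(2M0+M1)/6=-1149/562
seg 1: a=-1, c=M1/2=651/281, d=(M2−M1)/(6·1)=-1071/562, b=Δ1−h1·(2M1+M2)/6=1455/562
seg 2: a=2, c=M2/2=-1911/562, d=(M3−M2)/(6·3)=4325/5058, b=Δ2−h2·(2M2+M3)/6=423/281
seg 3: a=-1, c=M3/2=1207/281, d=(M4−M3)/(6·1)=-1397/562, b=Δ3−h3·(2M3+M4)/6=2355/562
seg 4: a=5, c=M4/2=-1777/562, d=(M5−M4)/(6·3)=1777/5058, b=Δ4−h4·(2M4+M5)/6=1496/281
t_q=25/4 → seg 3, τ=1/4; S=-1+2355/562·τ+1207/281·τ²+-1397/562·τ³=9971/35968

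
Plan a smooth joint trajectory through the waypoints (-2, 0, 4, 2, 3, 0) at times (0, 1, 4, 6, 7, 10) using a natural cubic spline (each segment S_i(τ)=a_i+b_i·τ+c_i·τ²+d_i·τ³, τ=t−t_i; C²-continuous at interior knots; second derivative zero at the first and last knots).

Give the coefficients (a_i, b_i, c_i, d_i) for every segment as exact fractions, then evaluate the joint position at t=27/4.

  seg 0: a=-2 b=6017/3081 c=0 d=145/3081
  seg 1: a=0 b=6452/3081 c=145/1027 d=-3649/27729
  seg 2: a=4 b=-145/237 c=-3214/3081 d=436/1027
  seg 3: a=2 b=955/3081 c=4634/3081 d=-836/1027
  seg 4: a=3 b=2699/3081 c=-2890/3081 d=2890/27729
S(27/4) = 44943/16432

Δ: Δ0=2, Δ1=4/3, Δ2=-1, Δ3=1, Δ4=-1
row 1: diag=8, rhs=-4; c'=3/8, d'=-1/2
row 2: denom=10−3·3/8=71/8; d'=(-14−3·-1/2)/(71/8)=-100/71
row 3: denom=6−2·16/71=394/71; d'=(12−2·-100/71)/(394/71)=526/197
row 4: denom=8−1·71/394=3081/394; d'=(-12−1·526/197)/(3081/394)=-5780/3081
back: M4=-5780/3081
back: M3=526/197−71/394·-5780/3081=9268/3081
back: M2=-100/71−16/71·9268/3081=-6428/3081
back: M1=-1/2−3/8·-6428/3081=290/1027
M: M0=0, M1=290/1027, M2=-6428/3081, M3=9268/3081, M4=-5780/3081, M5=0
seg 0: a=-2, c=M0/2=0, d=(M1−M0)/(6·1)=145/3081, b=Δ0−h0·(2M0+M1)/6=6017/3081
seg 1: a=0, c=M1/2=145/1027, d=(M2−M1)/(6·3)=-3649/27729, b=Δ1−h1·(2M1+M2)/6=6452/3081
seg 2: a=4, c=M2/2=-3214/3081, d=(M3−M2)/(6·2)=436/1027, b=Δ2−h2·(2M2+M3)/6=-145/237
seg 3: a=2, c=M3/2=4634/3081, d=(M4−M3)/(6·1)=-836/1027, b=Δ3−h3·(2M3+M4)/6=955/3081
seg 4: a=3, c=M4/2=-2890/3081, d=(M5−M4)/(6·3)=2890/27729, b=Δ4−h4·(2M4+M5)/6=2699/3081
t_q=27/4 → seg 3, τ=3/4; S=2+955/3081·τ+4634/3081·τ²+-836/1027·τ³=44943/16432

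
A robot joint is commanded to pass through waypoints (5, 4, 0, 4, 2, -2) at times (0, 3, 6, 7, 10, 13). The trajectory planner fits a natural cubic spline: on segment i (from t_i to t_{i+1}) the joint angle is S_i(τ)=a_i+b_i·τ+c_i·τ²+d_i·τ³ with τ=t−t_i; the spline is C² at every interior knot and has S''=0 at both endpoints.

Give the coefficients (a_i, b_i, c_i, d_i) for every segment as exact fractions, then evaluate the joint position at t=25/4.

  seg 0: a=5 b=157/275 c=0 d=-746/7425
  seg 1: a=4 b=-589/275 c=-746/825 d=581/1485
  seg 2: a=0 b=824/275 c=2159/825 d=-121/75
  seg 3: a=4 b=2797/825 c=-1834/825 d=431/1485
  seg 4: a=2 b=-1742/825 c=107/275 d=-107/2475
S(25/4) = 15619/17600

Δ: Δ0=-1/3, Δ1=-4/3, Δ2=4, Δ3=-2/3, Δ4=-4/3
row 1: diag=12, rhs=-6; c'=1/4, d'=-1/2
row 2: denom=8−3·1/4=29/4; d'=(32−3·-1/2)/(29/4)=134/29
row 3: denom=8−1·4/29=228/29; d'=(-28−1·134/29)/(228/29)=-473/114
row 4: denom=12−3·29/76=825/76; d'=(-4−3·-473/114)/(825/76)=214/275
back: M4=214/275
back: M3=-473/114−29/76·214/275=-3668/825
back: M2=134/29−4/29·-3668/825=4318/825
back: M1=-1/2−1/4·4318/825=-1492/825
M: M0=0, M1=-1492/825, M2=4318/825, M3=-3668/825, M4=214/275, M5=0
seg 0: a=5, c=M0/2=0, d=(M1−M0)/(6·3)=-746/7425, b=Δ0−h0·(2M0+M1)/6=157/275
seg 1: a=4, c=M1/2=-746/825, d=(M2−M1)/(6·3)=581/1485, b=Δ1−h1·(2M1+M2)/6=-589/275
seg 2: a=0, c=M2/2=2159/825, d=(M3−M2)/(6·1)=-121/75, b=Δ2−h2·(2M2+M3)/6=824/275
seg 3: a=4, c=M3/2=-1834/825, d=(M4−M3)/(6·3)=431/1485, b=Δ3−h3·(2M3+M4)/6=2797/825
seg 4: a=2, c=M4/2=107/275, d=(M5−M4)/(6·3)=-107/2475, b=Δ4−h4·(2M4+M5)/6=-1742/825
t_q=25/4 → seg 2, τ=1/4; S=0+824/275·τ+2159/825·τ²+-121/75·τ³=15619/17600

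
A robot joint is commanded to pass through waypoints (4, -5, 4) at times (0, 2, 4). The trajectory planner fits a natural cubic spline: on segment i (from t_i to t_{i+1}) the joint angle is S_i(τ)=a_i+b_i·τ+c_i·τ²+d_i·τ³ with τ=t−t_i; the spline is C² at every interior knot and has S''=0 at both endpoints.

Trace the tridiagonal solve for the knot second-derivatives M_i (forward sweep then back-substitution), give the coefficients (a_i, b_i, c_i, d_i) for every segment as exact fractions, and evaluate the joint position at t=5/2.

Δ: Δ0=-9/2, Δ1=9/2
row 1: diag=8, rhs=54; c'=1/4, d'=27/4
back: M1=27/4
M: M0=0, M1=27/4, M2=0
seg 0: a=4, c=M0/2=0, d=(M1−M0)/(6·2)=9/16, b=Δ0−h0·(2M0+M1)/6=-27/4
seg 1: a=-5, c=M1/2=27/8, d=(M2−M1)/(6·2)=-9/16, b=Δ1−h1·(2M1+M2)/6=0
t_q=5/2 → seg 1, τ=1/2; S=-5+0·τ+27/8·τ²+-9/16·τ³=-541/128

  seg 0: a=4 b=-27/4 c=0 d=9/16
  seg 1: a=-5 b=0 c=27/8 d=-9/16
S(5/2) = -541/128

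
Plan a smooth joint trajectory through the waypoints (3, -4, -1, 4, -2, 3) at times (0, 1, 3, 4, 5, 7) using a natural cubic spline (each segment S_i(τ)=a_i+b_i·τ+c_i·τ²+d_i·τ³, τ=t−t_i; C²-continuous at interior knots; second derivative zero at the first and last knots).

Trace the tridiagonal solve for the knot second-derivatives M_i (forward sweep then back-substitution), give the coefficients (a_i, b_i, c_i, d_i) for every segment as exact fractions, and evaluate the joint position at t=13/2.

Δ: Δ0=-7, Δ1=3/2, Δ2=5, Δ3=-6, Δ4=5/2
row 1: diag=6, rhs=51; c'=1/3, d'=17/2
row 2: denom=6−2·1/3=16/3; d'=(21−2·17/2)/(16/3)=3/4
row 3: denom=4−1·3/16=61/16; d'=(-66−1·3/4)/(61/16)=-1068/61
row 4: denom=6−1·16/61=350/61; d'=(51−1·-1068/61)/(350/61)=597/50
back: M4=597/50
back: M3=-1068/61−16/61·597/50=-516/25
back: M2=3/4−3/16·-516/25=231/50
back: M1=17/2−1/3·231/50=174/25
M: M0=0, M1=174/25, M2=231/50, M3=-516/25, M4=597/50, M5=0
seg 0: a=3, c=M0/2=0, d=(M1−M0)/(6·1)=29/25, b=Δ0−h0·(2M0+M1)/6=-204/25
seg 1: a=-4, c=M1/2=87/25, d=(M2−M1)/(6·2)=-39/200, b=Δ1−h1·(2M1+M2)/6=-117/25
seg 2: a=-1, c=M2/2=231/100, d=(M3−M2)/(6·1)=-421/100, b=Δ2−h2·(2M2+M3)/6=69/10
seg 3: a=4, c=M3/2=-258/25, d=(M4−M3)/(6·1)=543/100, b=Δ3−h3·(2M3+M4)/6=-111/100
seg 4: a=-2, c=M4/2=597/100, d=(M5−M4)/(6·2)=-199/200, b=Δ4−h4·(2M4+M5)/6=-273/50
t_q=13/2 → seg 4, τ=3/2; S=-2+-273/50·τ+597/100·τ²+-199/200·τ³=-37/320

  seg 0: a=3 b=-204/25 c=0 d=29/25
  seg 1: a=-4 b=-117/25 c=87/25 d=-39/200
  seg 2: a=-1 b=69/10 c=231/100 d=-421/100
  seg 3: a=4 b=-111/100 c=-258/25 d=543/100
  seg 4: a=-2 b=-273/50 c=597/100 d=-199/200
S(13/2) = -37/320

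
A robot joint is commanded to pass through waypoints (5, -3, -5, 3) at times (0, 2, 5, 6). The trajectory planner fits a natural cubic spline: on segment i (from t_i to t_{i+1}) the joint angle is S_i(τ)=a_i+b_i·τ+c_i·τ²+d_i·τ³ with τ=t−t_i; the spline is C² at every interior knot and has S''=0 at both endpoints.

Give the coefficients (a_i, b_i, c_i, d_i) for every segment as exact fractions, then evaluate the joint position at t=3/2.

Δ: Δ0=-4, Δ1=-2/3, Δ2=8
row 1: diag=10, rhs=20; c'=3/10, d'=2
row 2: denom=8−3·3/10=71/10; d'=(52−3·2)/(71/10)=460/71
back: M2=460/71
back: M1=2−3/10·460/71=4/71
M: M0=0, M1=4/71, M2=460/71, M3=0
seg 0: a=5, c=M0/2=0, d=(M1−M0)/(6·2)=1/213, b=Δ0−h0·(2M0+M1)/6=-856/213
seg 1: a=-3, c=M1/2=2/71, d=(M2−M1)/(6·3)=76/213, b=Δ1−h1·(2M1+M2)/6=-844/213
seg 2: a=-5, c=M2/2=230/71, d=(M3−M2)/(6·1)=-230/213, b=Δ2−h2·(2M2+M3)/6=1244/213
t_q=3/2 → seg 0, τ=3/2; S=5+-856/213·τ+0·τ²+1/213·τ³=-575/568

  seg 0: a=5 b=-856/213 c=0 d=1/213
  seg 1: a=-3 b=-844/213 c=2/71 d=76/213
  seg 2: a=-5 b=1244/213 c=230/71 d=-230/213
S(3/2) = -575/568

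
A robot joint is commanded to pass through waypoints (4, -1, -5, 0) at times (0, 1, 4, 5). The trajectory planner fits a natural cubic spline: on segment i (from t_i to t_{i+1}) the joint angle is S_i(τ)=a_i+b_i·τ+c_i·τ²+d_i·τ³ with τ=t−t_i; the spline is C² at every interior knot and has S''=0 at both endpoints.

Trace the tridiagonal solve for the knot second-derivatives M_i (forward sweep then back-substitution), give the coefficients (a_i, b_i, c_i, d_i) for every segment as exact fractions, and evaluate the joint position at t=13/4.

  seg 0: a=4 b=-856/165 c=0 d=31/165
  seg 1: a=-1 b=-763/165 c=31/55 d=8/45
  seg 2: a=-5 b=587/165 c=119/55 d=-119/165
S(13/4) = -5743/880

Δ: Δ0=-5, Δ1=-4/3, Δ2=5
row 1: diag=8, rhs=22; c'=3/8, d'=11/4
row 2: denom=8−3·3/8=55/8; d'=(38−3·11/4)/(55/8)=238/55
back: M2=238/55
back: M1=11/4−3/8·238/55=62/55
M: M0=0, M1=62/55, M2=238/55, M3=0
seg 0: a=4, c=M0/2=0, d=(M1−M0)/(6·1)=31/165, b=Δ0−h0·(2M0+M1)/6=-856/165
seg 1: a=-1, c=M1/2=31/55, d=(M2−M1)/(6·3)=8/45, b=Δ1−h1·(2M1+M2)/6=-763/165
seg 2: a=-5, c=M2/2=119/55, d=(M3−M2)/(6·1)=-119/165, b=Δ2−h2·(2M2+M3)/6=587/165
t_q=13/4 → seg 1, τ=9/4; S=-1+-763/165·τ+31/55·τ²+8/45·τ³=-5743/880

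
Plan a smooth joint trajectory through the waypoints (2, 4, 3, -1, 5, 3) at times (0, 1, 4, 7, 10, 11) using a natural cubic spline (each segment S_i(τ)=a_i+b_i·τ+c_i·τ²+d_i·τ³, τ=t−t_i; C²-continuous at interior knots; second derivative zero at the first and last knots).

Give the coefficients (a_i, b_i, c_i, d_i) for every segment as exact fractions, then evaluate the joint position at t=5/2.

Δ: Δ0=2, Δ1=-1/3, Δ2=-4/3, Δ3=2, Δ4=-2
row 1: diag=8, rhs=-14; c'=3/8, d'=-7/4
row 2: denom=12−3·3/8=87/8; d'=(-6−3·-7/4)/(87/8)=-2/29
row 3: denom=12−3·8/29=324/29; d'=(20−3·-2/29)/(324/29)=293/162
row 4: denom=8−3·29/108=259/36; d'=(-24−3·293/162)/(259/36)=-454/111
back: M4=-454/111
back: M3=293/162−29/108·-454/111=968/333
back: M2=-2/29−8/29·968/333=-290/333
back: M1=-7/4−3/8·-290/333=-158/111
M: M0=0, M1=-158/111, M2=-290/333, M3=968/333, M4=-454/111, M5=0
seg 0: a=2, c=M0/2=0, d=(M1−M0)/(6·1)=-79/333, b=Δ0−h0·(2M0+M1)/6=745/333
seg 1: a=4, c=M1/2=-79/111, d=(M2−M1)/(6·3)=92/2997, b=Δ1−h1·(2M1+M2)/6=508/333
seg 2: a=3, c=M2/2=-145/333, d=(M3−M2)/(6·3)=17/81, b=Δ2−h2·(2M2+M3)/6=-638/333
seg 3: a=-1, c=M3/2=484/333, d=(M4−M3)/(6·3)=-1165/2997, b=Δ3−h3·(2M3+M4)/6=379/333
seg 4: a=5, c=M4/2=-227/111, d=(M5−M4)/(6·1)=227/333, b=Δ4−h4·(2M4+M5)/6=-212/333
t_q=5/2 → seg 1, τ=3/2; S=4+508/333·τ+-79/111·τ²+92/2997·τ³=709/148

  seg 0: a=2 b=745/333 c=0 d=-79/333
  seg 1: a=4 b=508/333 c=-79/111 d=92/2997
  seg 2: a=3 b=-638/333 c=-145/333 d=17/81
  seg 3: a=-1 b=379/333 c=484/333 d=-1165/2997
  seg 4: a=5 b=-212/333 c=-227/111 d=227/333
S(5/2) = 709/148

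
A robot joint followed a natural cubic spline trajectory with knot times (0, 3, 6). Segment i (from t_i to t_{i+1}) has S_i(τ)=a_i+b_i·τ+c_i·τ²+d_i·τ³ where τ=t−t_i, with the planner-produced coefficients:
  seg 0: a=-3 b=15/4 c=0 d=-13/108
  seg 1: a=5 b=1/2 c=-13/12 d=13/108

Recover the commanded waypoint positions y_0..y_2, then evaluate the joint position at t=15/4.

y_0 = S_0(0) = a_0 = -3
y_1 = S_1(0) = a_1 = 5
y_2 = S_1(3) = 0
t_q=15/4 is in segment 1 (τ=3/4); S_1(τ)=1233/256

y_0=-3 y_1=5 y_2=0
S(15/4) = 1233/256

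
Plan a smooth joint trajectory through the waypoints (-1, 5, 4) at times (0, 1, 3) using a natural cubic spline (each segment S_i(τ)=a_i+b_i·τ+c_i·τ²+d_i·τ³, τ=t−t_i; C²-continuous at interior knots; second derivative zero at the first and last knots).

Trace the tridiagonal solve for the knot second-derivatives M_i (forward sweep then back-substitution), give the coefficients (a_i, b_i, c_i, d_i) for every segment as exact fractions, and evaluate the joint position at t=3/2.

  seg 0: a=-1 b=85/12 c=0 d=-13/12
  seg 1: a=5 b=23/6 c=-13/4 d=13/24
S(3/2) = 395/64

Δ: Δ0=6, Δ1=-1/2
row 1: diag=6, rhs=-39; c'=1/3, d'=-13/2
back: M1=-13/2
M: M0=0, M1=-13/2, M2=0
seg 0: a=-1, c=M0/2=0, d=(M1−M0)/(6·1)=-13/12, b=Δ0−h0·(2M0+M1)/6=85/12
seg 1: a=5, c=M1/2=-13/4, d=(M2−M1)/(6·2)=13/24, b=Δ1−h1·(2M1+M2)/6=23/6
t_q=3/2 → seg 1, τ=1/2; S=5+23/6·τ+-13/4·τ²+13/24·τ³=395/64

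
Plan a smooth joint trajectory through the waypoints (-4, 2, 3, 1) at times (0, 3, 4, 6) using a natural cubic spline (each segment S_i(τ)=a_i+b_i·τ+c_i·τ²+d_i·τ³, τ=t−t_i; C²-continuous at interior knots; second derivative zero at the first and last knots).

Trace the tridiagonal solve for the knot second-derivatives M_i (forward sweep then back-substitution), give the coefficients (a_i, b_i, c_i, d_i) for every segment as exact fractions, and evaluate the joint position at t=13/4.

  seg 0: a=-4 b=106/47 c=0 d=-4/141
  seg 1: a=2 b=70/47 c=-12/47 d=-11/47
  seg 2: a=3 b=13/47 c=-45/47 d=15/94
S(13/4) = 7077/3008

Δ: Δ0=2, Δ1=1, Δ2=-1
row 1: diag=8, rhs=-6; c'=1/8, d'=-3/4
row 2: denom=6−1·1/8=47/8; d'=(-12−1·-3/4)/(47/8)=-90/47
back: M2=-90/47
back: M1=-3/4−1/8·-90/47=-24/47
M: M0=0, M1=-24/47, M2=-90/47, M3=0
seg 0: a=-4, c=M0/2=0, d=(M1−M0)/(6·3)=-4/141, b=Δ0−h0·(2M0+M1)/6=106/47
seg 1: a=2, c=M1/2=-12/47, d=(M2−M1)/(6·1)=-11/47, b=Δ1−h1·(2M1+M2)/6=70/47
seg 2: a=3, c=M2/2=-45/47, d=(M3−M2)/(6·2)=15/94, b=Δ2−h2·(2M2+M3)/6=13/47
t_q=13/4 → seg 1, τ=1/4; S=2+70/47·τ+-12/47·τ²+-11/47·τ³=7077/3008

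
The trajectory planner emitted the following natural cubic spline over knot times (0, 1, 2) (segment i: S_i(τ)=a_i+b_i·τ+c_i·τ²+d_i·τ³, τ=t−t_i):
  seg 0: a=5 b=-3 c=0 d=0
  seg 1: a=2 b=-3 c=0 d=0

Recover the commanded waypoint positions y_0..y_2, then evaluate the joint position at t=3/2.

y_0 = S_0(0) = a_0 = 5
y_1 = S_1(0) = a_1 = 2
y_2 = S_1(1) = -1
t_q=3/2 is in segment 1 (τ=1/2); S_1(τ)=1/2

y_0=5 y_1=2 y_2=-1
S(3/2) = 1/2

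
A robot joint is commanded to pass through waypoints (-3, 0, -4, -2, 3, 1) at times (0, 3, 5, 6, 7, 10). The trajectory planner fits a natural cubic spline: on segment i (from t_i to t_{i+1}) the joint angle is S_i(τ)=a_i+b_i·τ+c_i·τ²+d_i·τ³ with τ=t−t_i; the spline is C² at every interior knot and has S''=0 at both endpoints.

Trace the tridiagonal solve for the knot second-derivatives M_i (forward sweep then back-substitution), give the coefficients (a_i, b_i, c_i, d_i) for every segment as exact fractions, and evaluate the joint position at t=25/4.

  seg 0: a=-3 b=478/207 c=0 d=-271/1863
  seg 1: a=0 b=-335/207 c=-271/207 d=463/828
  seg 2: a=-4 b=-10/69 c=847/414 d=41/414
  seg 3: a=-2 b=1757/414 c=485/207 d=-73/46
  seg 4: a=3 b=863/207 c=-1001/414 d=1001/3726
S(25/4) = -7219/8832

Δ: Δ0=1, Δ1=-2, Δ2=2, Δ3=5, Δ4=-2/3
row 1: diag=10, rhs=-18; c'=1/5, d'=-9/5
row 2: denom=6−2·1/5=28/5; d'=(24−2·-9/5)/(28/5)=69/14
row 3: denom=4−1·5/28=107/28; d'=(18−1·69/14)/(107/28)=366/107
row 4: denom=8−1·28/107=828/107; d'=(-34−1·366/107)/(828/107)=-1001/207
back: M4=-1001/207
back: M3=366/107−28/107·-1001/207=970/207
back: M2=69/14−5/28·970/207=847/207
back: M1=-9/5−1/5·847/207=-542/207
M: M0=0, M1=-542/207, M2=847/207, M3=970/207, M4=-1001/207, M5=0
seg 0: a=-3, c=M0/2=0, d=(M1−M0)/(6·3)=-271/1863, b=Δ0−h0·(2M0+M1)/6=478/207
seg 1: a=0, c=M1/2=-271/207, d=(M2−M1)/(6·2)=463/828, b=Δ1−h1·(2M1+M2)/6=-335/207
seg 2: a=-4, c=M2/2=847/414, d=(M3−M2)/(6·1)=41/414, b=Δ2−h2·(2M2+M3)/6=-10/69
seg 3: a=-2, c=M3/2=485/207, d=(M4−M3)/(6·1)=-73/46, b=Δ3−h3·(2M3+M4)/6=1757/414
seg 4: a=3, c=M4/2=-1001/414, d=(M5−M4)/(6·3)=1001/3726, b=Δ4−h4·(2M4+M5)/6=863/207
t_q=25/4 → seg 3, τ=1/4; S=-2+1757/414·τ+485/207·τ²+-73/46·τ³=-7219/8832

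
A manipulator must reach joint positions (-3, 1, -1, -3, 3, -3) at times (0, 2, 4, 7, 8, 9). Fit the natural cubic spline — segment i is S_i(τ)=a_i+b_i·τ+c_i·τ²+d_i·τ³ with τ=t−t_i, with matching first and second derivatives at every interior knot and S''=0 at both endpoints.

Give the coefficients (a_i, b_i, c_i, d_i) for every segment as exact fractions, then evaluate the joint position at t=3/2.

Δ: Δ0=2, Δ1=-1, Δ2=-2/3, Δ3=6, Δ4=-6
row 1: diag=8, rhs=-18; c'=1/4, d'=-9/4
row 2: denom=10−2·1/4=19/2; d'=(2−2·-9/4)/(19/2)=13/19
row 3: denom=8−3·6/19=134/19; d'=(40−3·13/19)/(134/19)=721/134
row 4: denom=4−1·19/134=517/134; d'=(-72−1·721/134)/(517/134)=-10369/517
back: M4=-10369/517
back: M3=721/134−19/134·-10369/517=4252/517
back: M2=13/19−6/19·4252/517=-989/517
back: M1=-9/4−1/4·-989/517=-916/517
M: M0=0, M1=-916/517, M2=-989/517, M3=4252/517, M4=-10369/517, M5=0
seg 0: a=-3, c=M0/2=0, d=(M1−M0)/(6·2)=-229/1551, b=Δ0−h0·(2M0+M1)/6=4018/1551
seg 1: a=1, c=M1/2=-458/517, d=(M2−M1)/(6·2)=-73/6204, b=Δ1−h1·(2M1+M2)/6=1270/1551
seg 2: a=-1, c=M2/2=-989/1034, d=(M3−M2)/(6·3)=1747/3102, b=Δ2−h2·(2M2+M3)/6=-4445/1551
seg 3: a=-3, c=M3/2=2126/517, d=(M4−M3)/(6·1)=-14621/3102, b=Δ3−h3·(2M3+M4)/6=20477/3102
seg 4: a=3, c=M4/2=-10369/1034, d=(M5−M4)/(6·1)=10369/3102, b=Δ4−h4·(2M4+M5)/6=1063/1551
t_q=3/2 → seg 0, τ=3/2; S=-3+4018/1551·τ+0·τ²+-229/1551·τ³=1603/4136

  seg 0: a=-3 b=4018/1551 c=0 d=-229/1551
  seg 1: a=1 b=1270/1551 c=-458/517 d=-73/6204
  seg 2: a=-1 b=-4445/1551 c=-989/1034 d=1747/3102
  seg 3: a=-3 b=20477/3102 c=2126/517 d=-14621/3102
  seg 4: a=3 b=1063/1551 c=-10369/1034 d=10369/3102
S(3/2) = 1603/4136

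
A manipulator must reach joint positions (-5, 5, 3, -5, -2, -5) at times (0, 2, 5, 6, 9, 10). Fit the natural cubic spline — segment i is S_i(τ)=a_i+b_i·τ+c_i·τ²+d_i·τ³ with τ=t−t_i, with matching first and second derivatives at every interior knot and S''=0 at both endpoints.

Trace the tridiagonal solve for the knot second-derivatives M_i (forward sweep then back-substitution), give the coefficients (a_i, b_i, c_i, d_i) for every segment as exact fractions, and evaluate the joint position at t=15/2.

Δ: Δ0=5, Δ1=-2/3, Δ2=-8, Δ3=1, Δ4=-3
row 1: diag=10, rhs=-34; c'=3/10, d'=-17/5
row 2: denom=8−3·3/10=71/10; d'=(-44−3·-17/5)/(71/10)=-338/71
row 3: denom=8−1·10/71=558/71; d'=(54−1·-338/71)/(558/71)=2086/279
row 4: denom=8−3·71/186=425/62; d'=(-24−3·2086/279)/(425/62)=-508/75
back: M4=-508/75
back: M3=2086/279−71/186·-508/75=2264/225
back: M2=-338/71−10/71·2264/225=-278/45
back: M1=-17/5−3/10·-278/45=-116/75
M: M0=0, M1=-116/75, M2=-278/45, M3=2264/225, M4=-508/75, M5=0
seg 0: a=-5, c=M0/2=0, d=(M1−M0)/(6·2)=-29/225, b=Δ0−h0·(2M0+M1)/6=1241/225
seg 1: a=5, c=M1/2=-58/75, d=(M2−M1)/(6·3)=-521/2025, b=Δ1−h1·(2M1+M2)/6=893/225
seg 2: a=3, c=M2/2=-139/45, d=(M3−M2)/(6·1)=203/75, b=Δ2−h2·(2M2+M3)/6=-1714/225
seg 3: a=-5, c=M3/2=1132/225, d=(M4−M3)/(6·3)=-1894/2025, b=Δ3−h3·(2M3+M4)/6=-1277/225
seg 4: a=-2, c=M4/2=-254/75, d=(M5−M4)/(6·1)=254/225, b=Δ4−h4·(2M4+M5)/6=-167/225
t_q=15/2 → seg 3, τ=3/2; S=-5+-1277/225·τ+1132/225·τ²+-1894/2025·τ³=-107/20

  seg 0: a=-5 b=1241/225 c=0 d=-29/225
  seg 1: a=5 b=893/225 c=-58/75 d=-521/2025
  seg 2: a=3 b=-1714/225 c=-139/45 d=203/75
  seg 3: a=-5 b=-1277/225 c=1132/225 d=-1894/2025
  seg 4: a=-2 b=-167/225 c=-254/75 d=254/225
S(15/2) = -107/20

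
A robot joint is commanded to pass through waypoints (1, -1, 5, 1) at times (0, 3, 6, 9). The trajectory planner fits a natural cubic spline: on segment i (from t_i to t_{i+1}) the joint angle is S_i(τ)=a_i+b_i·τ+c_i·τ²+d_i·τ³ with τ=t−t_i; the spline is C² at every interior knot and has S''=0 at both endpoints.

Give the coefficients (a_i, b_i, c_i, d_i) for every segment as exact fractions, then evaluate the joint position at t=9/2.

  seg 0: a=1 b=-8/5 c=0 d=14/135
  seg 1: a=-1 b=6/5 c=14/15 d=-2/9
  seg 2: a=5 b=4/5 c=-16/15 d=16/135
S(9/2) = 43/20

Δ: Δ0=-2/3, Δ1=2, Δ2=-4/3
row 1: diag=12, rhs=16; c'=1/4, d'=4/3
row 2: denom=12−3·1/4=45/4; d'=(-20−3·4/3)/(45/4)=-32/15
back: M2=-32/15
back: M1=4/3−1/4·-32/15=28/15
M: M0=0, M1=28/15, M2=-32/15, M3=0
seg 0: a=1, c=M0/2=0, d=(M1−M0)/(6·3)=14/135, b=Δ0−h0·(2M0+M1)/6=-8/5
seg 1: a=-1, c=M1/2=14/15, d=(M2−M1)/(6·3)=-2/9, b=Δ1−h1·(2M1+M2)/6=6/5
seg 2: a=5, c=M2/2=-16/15, d=(M3−M2)/(6·3)=16/135, b=Δ2−h2·(2M2+M3)/6=4/5
t_q=9/2 → seg 1, τ=3/2; S=-1+6/5·τ+14/15·τ²+-2/9·τ³=43/20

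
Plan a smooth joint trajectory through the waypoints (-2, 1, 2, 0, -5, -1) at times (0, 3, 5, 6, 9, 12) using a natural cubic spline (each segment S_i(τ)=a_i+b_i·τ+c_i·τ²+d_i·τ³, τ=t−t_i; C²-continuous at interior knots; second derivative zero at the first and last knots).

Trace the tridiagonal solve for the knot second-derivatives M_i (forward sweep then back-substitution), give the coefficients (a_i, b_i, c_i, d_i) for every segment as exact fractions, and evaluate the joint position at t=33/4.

Δ: Δ0=1, Δ1=1/2, Δ2=-2, Δ3=-5/3, Δ4=4/3
row 1: diag=10, rhs=-3; c'=1/5, d'=-3/10
row 2: denom=6−2·1/5=28/5; d'=(-15−2·-3/10)/(28/5)=-18/7
row 3: denom=8−1·5/28=219/28; d'=(2−1·-18/7)/(219/28)=128/219
row 4: denom=12−3·28/73=792/73; d'=(18−3·128/219)/(792/73)=593/396
back: M4=593/396
back: M3=128/219−28/73·593/396=1/99
back: M2=-18/7−5/28·1/99=-1019/396
back: M1=-3/10−1/5·-1019/396=85/396
M: M0=0, M1=85/396, M2=-1019/396, M3=1/99, M4=593/396, M5=0
seg 0: a=-2, c=M0/2=0, d=(M1−M0)/(6·3)=85/7128, b=Δ0−h0·(2M0+M1)/6=707/792
seg 1: a=1, c=M1/2=85/792, d=(M2−M1)/(6·2)=-23/99, b=Δ1−h1·(2M1+M2)/6=481/396
seg 2: a=2, c=M2/2=-1019/792, d=(M3−M2)/(6·1)=31/72, b=Δ2−h2·(2M2+M3)/6=-151/132
seg 3: a=0, c=M3/2=1/198, d=(M4−M3)/(6·3)=589/7128, b=Δ3−h3·(2M3+M4)/6=-1921/792
seg 4: a=-5, c=M4/2=593/792, d=(M5−M4)/(6·3)=-593/7128, b=Δ4−h4·(2M4+M5)/6=-65/396
t_q=33/4 → seg 3, τ=9/4; S=0+-1921/792·τ+1/198·τ²+589/7128·τ³=-25291/5632

  seg 0: a=-2 b=707/792 c=0 d=85/7128
  seg 1: a=1 b=481/396 c=85/792 d=-23/99
  seg 2: a=2 b=-151/132 c=-1019/792 d=31/72
  seg 3: a=0 b=-1921/792 c=1/198 d=589/7128
  seg 4: a=-5 b=-65/396 c=593/792 d=-593/7128
S(33/4) = -25291/5632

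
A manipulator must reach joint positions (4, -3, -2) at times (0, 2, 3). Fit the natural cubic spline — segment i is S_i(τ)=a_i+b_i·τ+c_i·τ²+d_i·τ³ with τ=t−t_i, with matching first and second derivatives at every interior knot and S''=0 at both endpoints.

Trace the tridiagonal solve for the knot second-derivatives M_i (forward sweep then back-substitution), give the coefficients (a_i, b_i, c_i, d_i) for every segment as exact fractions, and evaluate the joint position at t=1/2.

  seg 0: a=4 b=-5 c=0 d=3/8
  seg 1: a=-3 b=-1/2 c=9/4 d=-3/4
S(1/2) = 99/64

Δ: Δ0=-7/2, Δ1=1
row 1: diag=6, rhs=27; c'=1/6, d'=9/2
back: M1=9/2
M: M0=0, M1=9/2, M2=0
seg 0: a=4, c=M0/2=0, d=(M1−M0)/(6·2)=3/8, b=Δ0−h0·(2M0+M1)/6=-5
seg 1: a=-3, c=M1/2=9/4, d=(M2−M1)/(6·1)=-3/4, b=Δ1−h1·(2M1+M2)/6=-1/2
t_q=1/2 → seg 0, τ=1/2; S=4+-5·τ+0·τ²+3/8·τ³=99/64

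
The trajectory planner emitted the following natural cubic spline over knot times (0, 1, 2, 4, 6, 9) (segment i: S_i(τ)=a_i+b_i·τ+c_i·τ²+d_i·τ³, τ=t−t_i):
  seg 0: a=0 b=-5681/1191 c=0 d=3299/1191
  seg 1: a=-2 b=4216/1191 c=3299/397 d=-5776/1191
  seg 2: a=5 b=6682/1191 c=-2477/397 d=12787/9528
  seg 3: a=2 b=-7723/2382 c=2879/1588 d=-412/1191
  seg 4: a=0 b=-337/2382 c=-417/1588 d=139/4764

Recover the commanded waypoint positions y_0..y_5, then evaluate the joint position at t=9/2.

y_0 = S_0(0) = a_0 = 0
y_1 = S_1(0) = a_1 = -2
y_2 = S_2(0) = a_2 = 5
y_3 = S_3(0) = a_3 = 2
y_4 = S_4(0) = a_4 = 0
y_5 = S_4(3) = -2
t_q=9/2 is in segment 3 (τ=1/2); S_3(τ)=5011/6352

y_0=0 y_1=-2 y_2=5 y_3=2 y_4=0 y_5=-2
S(9/2) = 5011/6352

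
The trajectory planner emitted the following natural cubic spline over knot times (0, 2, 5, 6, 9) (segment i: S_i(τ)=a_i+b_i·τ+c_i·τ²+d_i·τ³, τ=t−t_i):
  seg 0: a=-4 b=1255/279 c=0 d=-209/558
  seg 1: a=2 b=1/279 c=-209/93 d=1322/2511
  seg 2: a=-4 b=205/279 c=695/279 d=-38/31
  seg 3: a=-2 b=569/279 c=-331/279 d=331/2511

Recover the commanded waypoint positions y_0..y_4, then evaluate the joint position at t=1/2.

y_0 = S_0(0) = a_0 = -4
y_1 = S_1(0) = a_1 = 2
y_2 = S_2(0) = a_2 = -4
y_3 = S_3(0) = a_3 = -2
y_4 = S_3(3) = -3
t_q=1/2 is in segment 0 (τ=1/2); S_0(τ)=-2675/1488

y_0=-4 y_1=2 y_2=-4 y_3=-2 y_4=-3
S(1/2) = -2675/1488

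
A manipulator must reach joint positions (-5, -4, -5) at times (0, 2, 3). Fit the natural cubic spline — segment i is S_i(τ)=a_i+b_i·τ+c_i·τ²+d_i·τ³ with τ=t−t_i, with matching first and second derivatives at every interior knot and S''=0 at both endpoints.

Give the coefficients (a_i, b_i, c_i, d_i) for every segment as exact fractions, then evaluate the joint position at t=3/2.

Δ: Δ0=1/2, Δ1=-1
row 1: diag=6, rhs=-9; c'=1/6, d'=-3/2
back: M1=-3/2
M: M0=0, M1=-3/2, M2=0
seg 0: a=-5, c=M0/2=0, d=(M1−M0)/(6·2)=-1/8, b=Δ0−h0·(2M0+M1)/6=1
seg 1: a=-4, c=M1/2=-3/4, d=(M2−M1)/(6·1)=1/4, b=Δ1−h1·(2M1+M2)/6=-1/2
t_q=3/2 → seg 0, τ=3/2; S=-5+1·τ+0·τ²+-1/8·τ³=-251/64

  seg 0: a=-5 b=1 c=0 d=-1/8
  seg 1: a=-4 b=-1/2 c=-3/4 d=1/4
S(3/2) = -251/64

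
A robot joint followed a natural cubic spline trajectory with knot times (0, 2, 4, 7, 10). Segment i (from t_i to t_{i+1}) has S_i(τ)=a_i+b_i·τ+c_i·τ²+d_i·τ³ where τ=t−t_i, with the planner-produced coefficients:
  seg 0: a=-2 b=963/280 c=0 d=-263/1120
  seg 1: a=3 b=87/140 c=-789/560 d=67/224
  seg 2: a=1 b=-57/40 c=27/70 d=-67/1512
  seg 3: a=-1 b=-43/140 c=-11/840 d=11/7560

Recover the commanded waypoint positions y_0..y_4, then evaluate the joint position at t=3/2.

y_0 = S_0(0) = a_0 = -2
y_1 = S_1(0) = a_1 = 3
y_2 = S_2(0) = a_2 = 1
y_3 = S_3(0) = a_3 = -1
y_4 = S_3(3) = -2
t_q=3/2 is in segment 0 (τ=3/2); S_0(τ)=3029/1280

y_0=-2 y_1=3 y_2=1 y_3=-1 y_4=-2
S(3/2) = 3029/1280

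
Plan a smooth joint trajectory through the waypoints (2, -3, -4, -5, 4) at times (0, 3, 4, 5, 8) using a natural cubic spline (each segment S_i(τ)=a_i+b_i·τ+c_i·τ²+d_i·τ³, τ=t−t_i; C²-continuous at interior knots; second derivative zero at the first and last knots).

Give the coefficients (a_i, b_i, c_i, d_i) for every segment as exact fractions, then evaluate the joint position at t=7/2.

Δ: Δ0=-5/3, Δ1=-1, Δ2=-1, Δ3=3
row 1: diag=8, rhs=4; c'=1/8, d'=1/2
row 2: denom=4−1·1/8=31/8; d'=(0−1·1/2)/(31/8)=-4/31
row 3: denom=8−1·8/31=240/31; d'=(24−1·-4/31)/(240/31)=187/60
back: M3=187/60
back: M2=-4/31−8/31·187/60=-14/15
back: M1=1/2−1/8·-14/15=37/60
M: M0=0, M1=37/60, M2=-14/15, M3=187/60, M4=0
seg 0: a=2, c=M0/2=0, d=(M1−M0)/(6·3)=37/1080, b=Δ0−h0·(2M0+M1)/6=-79/40
seg 1: a=-3, c=M1/2=37/120, d=(M2−M1)/(6·1)=-31/120, b=Δ1−h1·(2M1+M2)/6=-21/20
seg 2: a=-4, c=M2/2=-7/15, d=(M3−M2)/(6·1)=27/40, b=Δ2−h2·(2M2+M3)/6=-29/24
seg 3: a=-5, c=M3/2=187/120, d=(M4−M3)/(6·3)=-187/1080, b=Δ3−h3·(2M3+M4)/6=-7/60
t_q=7/2 → seg 1, τ=1/2; S=-3+-21/20·τ+37/120·τ²+-31/120·τ³=-3341/960

  seg 0: a=2 b=-79/40 c=0 d=37/1080
  seg 1: a=-3 b=-21/20 c=37/120 d=-31/120
  seg 2: a=-4 b=-29/24 c=-7/15 d=27/40
  seg 3: a=-5 b=-7/60 c=187/120 d=-187/1080
S(7/2) = -3341/960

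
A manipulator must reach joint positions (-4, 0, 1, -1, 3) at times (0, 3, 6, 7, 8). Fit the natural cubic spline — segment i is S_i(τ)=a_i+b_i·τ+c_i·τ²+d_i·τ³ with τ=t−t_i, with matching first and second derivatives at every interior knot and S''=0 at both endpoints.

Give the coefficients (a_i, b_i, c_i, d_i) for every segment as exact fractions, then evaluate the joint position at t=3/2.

  seg 0: a=-4 b=403/336 c=0 d=5/336
  seg 1: a=0 b=269/168 c=15/112 d=-187/1008
  seg 2: a=1 b=-125/48 c=-43/28 d=719/336
  seg 3: a=-1 b=125/168 c=547/112 d=-547/336
S(3/2) = -1927/896

Δ: Δ0=4/3, Δ1=1/3, Δ2=-2, Δ3=4
row 1: diag=12, rhs=-6; c'=1/4, d'=-1/2
row 2: denom=8−3·1/4=29/4; d'=(-14−3·-1/2)/(29/4)=-50/29
row 3: denom=4−1·4/29=112/29; d'=(36−1·-50/29)/(112/29)=547/56
back: M3=547/56
back: M2=-50/29−4/29·547/56=-43/14
back: M1=-1/2−1/4·-43/14=15/56
M: M0=0, M1=15/56, M2=-43/14, M3=547/56, M4=0
seg 0: a=-4, c=M0/2=0, d=(M1−M0)/(6·3)=5/336, b=Δ0−h0·(2M0+M1)/6=403/336
seg 1: a=0, c=M1/2=15/112, d=(M2−M1)/(6·3)=-187/1008, b=Δ1−h1·(2M1+M2)/6=269/168
seg 2: a=1, c=M2/2=-43/28, d=(M3−M2)/(6·1)=719/336, b=Δ2−h2·(2M2+M3)/6=-125/48
seg 3: a=-1, c=M3/2=547/112, d=(M4−M3)/(6·1)=-547/336, b=Δ3−h3·(2M3+M4)/6=125/168
t_q=3/2 → seg 0, τ=3/2; S=-4+403/336·τ+0·τ²+5/336·τ³=-1927/896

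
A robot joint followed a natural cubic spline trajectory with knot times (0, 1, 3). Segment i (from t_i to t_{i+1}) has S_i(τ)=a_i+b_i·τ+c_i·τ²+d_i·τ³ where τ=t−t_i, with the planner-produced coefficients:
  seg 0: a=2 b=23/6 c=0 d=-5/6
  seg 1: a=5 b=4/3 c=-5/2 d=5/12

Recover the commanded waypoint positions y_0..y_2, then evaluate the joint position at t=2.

y_0 = S_0(0) = a_0 = 2
y_1 = S_1(0) = a_1 = 5
y_2 = S_1(2) = 1
t_q=2 is in segment 1 (τ=1); S_1(τ)=17/4

y_0=2 y_1=5 y_2=1
S(2) = 17/4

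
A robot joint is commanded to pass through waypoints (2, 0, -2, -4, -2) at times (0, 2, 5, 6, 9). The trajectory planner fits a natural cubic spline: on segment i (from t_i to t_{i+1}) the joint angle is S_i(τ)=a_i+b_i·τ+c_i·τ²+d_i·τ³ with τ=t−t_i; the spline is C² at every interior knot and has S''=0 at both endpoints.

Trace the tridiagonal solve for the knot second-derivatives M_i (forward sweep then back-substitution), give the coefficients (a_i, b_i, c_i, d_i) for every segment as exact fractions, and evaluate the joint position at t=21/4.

  seg 0: a=2 b=-340/279 c=0 d=61/1116
  seg 1: a=0 b=-157/279 c=61/186 d=-607/5022
  seg 2: a=-2 b=-1037/558 c=-212/279 d=115/186
  seg 3: a=-4 b=-425/279 c=611/558 d=-611/5022
S(21/4) = -29789/11904

Δ: Δ0=-1, Δ1=-2/3, Δ2=-2, Δ3=2/3
row 1: diag=10, rhs=2; c'=3/10, d'=1/5
row 2: denom=8−3·3/10=71/10; d'=(-8−3·1/5)/(71/10)=-86/71
row 3: denom=8−1·10/71=558/71; d'=(16−1·-86/71)/(558/71)=611/279
back: M3=611/279
back: M2=-86/71−10/71·611/279=-424/279
back: M1=1/5−3/10·-424/279=61/93
M: M0=0, M1=61/93, M2=-424/279, M3=611/279, M4=0
seg 0: a=2, c=M0/2=0, d=(M1−M0)/(6·2)=61/1116, b=Δ0−h0·(2M0+M1)/6=-340/279
seg 1: a=0, c=M1/2=61/186, d=(M2−M1)/(6·3)=-607/5022, b=Δ1−h1·(2M1+M2)/6=-157/279
seg 2: a=-2, c=M2/2=-212/279, d=(M3−M2)/(6·1)=115/186, b=Δ2−h2·(2M2+M3)/6=-1037/558
seg 3: a=-4, c=M3/2=611/558, d=(M4−M3)/(6·3)=-611/5022, b=Δ3−h3·(2M3+M4)/6=-425/279
t_q=21/4 → seg 2, τ=1/4; S=-2+-1037/558·τ+-212/279·τ²+115/186·τ³=-29789/11904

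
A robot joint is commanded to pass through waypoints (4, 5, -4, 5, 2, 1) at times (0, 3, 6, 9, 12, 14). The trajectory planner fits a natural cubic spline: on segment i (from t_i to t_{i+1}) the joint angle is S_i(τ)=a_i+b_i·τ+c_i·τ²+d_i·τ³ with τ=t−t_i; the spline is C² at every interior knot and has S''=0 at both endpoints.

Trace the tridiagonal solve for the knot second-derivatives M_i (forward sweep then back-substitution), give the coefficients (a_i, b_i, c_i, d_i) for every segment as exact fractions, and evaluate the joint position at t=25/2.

Δ: Δ0=1/3, Δ1=-3, Δ2=3, Δ3=-1, Δ4=-1/2
row 1: diag=12, rhs=-20; c'=1/4, d'=-5/3
row 2: denom=12−3·1/4=45/4; d'=(36−3·-5/3)/(45/4)=164/45
row 3: denom=12−3·4/15=56/5; d'=(-24−3·164/45)/(56/5)=-131/42
row 4: denom=10−3·15/56=515/56; d'=(3−3·-131/42)/(515/56)=692/515
back: M4=692/515
back: M3=-131/42−15/56·692/515=-1075/309
back: M2=164/45−4/15·-1075/309=7064/1545
back: M1=-5/3−1/4·7064/1545=-1447/515
M: M0=0, M1=-1447/515, M2=7064/1545, M3=-1075/309, M4=692/515, M5=0
seg 0: a=4, c=M0/2=0, d=(M1−M0)/(6·3)=-1447/9270, b=Δ0−h0·(2M0+M1)/6=5371/3090
seg 1: a=5, c=M1/2=-1447/1030, d=(M2−M1)/(6·3)=2281/5562, b=Δ1−h1·(2M1+M2)/6=-3826/1545
seg 2: a=-4, c=M2/2=3532/1545, d=(M3−M2)/(6·3)=-12439/27810, b=Δ2−h2·(2M2+M3)/6=517/3090
seg 3: a=5, c=M3/2=-1075/618, d=(M4−M3)/(6·3)=7451/27810, b=Δ3−h3·(2M3+M4)/6=2792/1545
seg 4: a=2, c=M4/2=346/515, d=(M5−M4)/(6·2)=-173/1545, b=Δ4−h4·(2M4+M5)/6=-4313/3090
t_q=25/2 → seg 4, τ=1/2; S=2+-4313/3090·τ+346/515·τ²+-173/1545·τ³=5999/4120

  seg 0: a=4 b=5371/3090 c=0 d=-1447/9270
  seg 1: a=5 b=-3826/1545 c=-1447/1030 d=2281/5562
  seg 2: a=-4 b=517/3090 c=3532/1545 d=-12439/27810
  seg 3: a=5 b=2792/1545 c=-1075/618 d=7451/27810
  seg 4: a=2 b=-4313/3090 c=346/515 d=-173/1545
S(25/2) = 5999/4120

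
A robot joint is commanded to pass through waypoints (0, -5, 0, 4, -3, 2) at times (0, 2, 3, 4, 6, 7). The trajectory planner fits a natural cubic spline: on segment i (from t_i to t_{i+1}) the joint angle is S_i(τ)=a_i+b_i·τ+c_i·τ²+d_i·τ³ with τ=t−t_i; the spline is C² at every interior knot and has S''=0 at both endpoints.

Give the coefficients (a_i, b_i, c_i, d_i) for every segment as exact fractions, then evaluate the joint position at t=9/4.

  seg 0: a=0 b=-176/35 c=0 d=177/280
  seg 1: a=-5 b=179/70 c=531/140 d=-27/20
  seg 2: a=0 b=853/140 c=-9/35 d=-257/140
  seg 3: a=4 b=1/14 c=-807/140 d=557/280
  seg 4: a=-3 b=31/35 c=216/35 d=-72/35
S(9/4) = -37137/8960

Δ: Δ0=-5/2, Δ1=5, Δ2=4, Δ3=-7/2, Δ4=5
row 1: diag=6, rhs=45; c'=1/6, d'=15/2
row 2: denom=4−1·1/6=23/6; d'=(-6−1·15/2)/(23/6)=-81/23
row 3: denom=6−1·6/23=132/23; d'=(-45−1·-81/23)/(132/23)=-159/22
row 4: denom=6−2·23/66=175/33; d'=(51−2·-159/22)/(175/33)=432/35
back: M4=432/35
back: M3=-159/22−23/66·432/35=-807/70
back: M2=-81/23−6/23·-807/70=-18/35
back: M1=15/2−1/6·-18/35=531/70
M: M0=0, M1=531/70, M2=-18/35, M3=-807/70, M4=432/35, M5=0
seg 0: a=0, c=M0/2=0, d=(M1−M0)/(6·2)=177/280, b=Δ0−h0·(2M0+M1)/6=-176/35
seg 1: a=-5, c=M1/2=531/140, d=(M2−M1)/(6·1)=-27/20, b=Δ1−h1·(2M1+M2)/6=179/70
seg 2: a=0, c=M2/2=-9/35, d=(M3−M2)/(6·1)=-257/140, b=Δ2−h2·(2M2+M3)/6=853/140
seg 3: a=4, c=M3/2=-807/140, d=(M4−M3)/(6·2)=557/280, b=Δ3−h3·(2M3+M4)/6=1/14
seg 4: a=-3, c=M4/2=216/35, d=(M5−M4)/(6·1)=-72/35, b=Δ4−h4·(2M4+M5)/6=31/35
t_q=9/4 → seg 1, τ=1/4; S=-5+179/70·τ+531/140·τ²+-27/20·τ³=-37137/8960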